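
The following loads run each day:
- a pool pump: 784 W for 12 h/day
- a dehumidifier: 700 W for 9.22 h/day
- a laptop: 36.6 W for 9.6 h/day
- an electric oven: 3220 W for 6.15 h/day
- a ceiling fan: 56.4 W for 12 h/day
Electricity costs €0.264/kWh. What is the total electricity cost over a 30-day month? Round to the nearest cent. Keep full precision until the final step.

pool pump: 784 W × 12 h × 30 d = 282,240 Wh = 282.2 kWh
dehumidifier: 700 W × 9.22 h × 30 d = 193,620 Wh = 193.6 kWh
laptop: 36.6 W × 9.6 h × 30 d = 10,541 Wh = 10.54 kWh
electric oven: 3220 W × 6.15 h × 30 d = 594,090 Wh = 594.1 kWh
ceiling fan: 56.4 W × 12 h × 30 d = 20,304 Wh = 20.3 kWh
Total energy = 282.2 + 193.6 + 10.54 + 594.1 + 20.3 = 1,101 kWh
Cost = 1,101 kWh × €0.264 = €290.61

€290.61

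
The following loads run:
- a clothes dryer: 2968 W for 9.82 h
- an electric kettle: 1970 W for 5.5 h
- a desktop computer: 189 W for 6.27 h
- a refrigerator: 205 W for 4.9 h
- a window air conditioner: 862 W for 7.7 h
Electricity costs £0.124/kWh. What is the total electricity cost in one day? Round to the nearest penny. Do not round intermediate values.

£6.05

clothes dryer: 2968 W × 9.82 h = 29,146 Wh = 29.15 kWh
electric kettle: 1970 W × 5.5 h = 10,835 Wh = 10.84 kWh
desktop computer: 189 W × 6.27 h = 1,185 Wh = 1.185 kWh
refrigerator: 205 W × 4.9 h = 1,005 Wh = 1.005 kWh
window air conditioner: 862 W × 7.7 h = 6,637 Wh = 6.637 kWh
Total energy = 29.15 + 10.84 + 1.185 + 1.005 + 6.637 = 48.81 kWh
Cost = 48.81 kWh × £0.124 = £6.05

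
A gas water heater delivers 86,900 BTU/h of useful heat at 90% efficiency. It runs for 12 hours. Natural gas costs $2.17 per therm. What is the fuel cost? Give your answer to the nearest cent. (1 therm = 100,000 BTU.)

Heat delivered = 86,900 BTU/h × 12 h = 1,042,800 BTU
Gas input = 1,042,800 / 0.90 = 1,158,667 BTU
= 1,158,667 / 100,000 = 11.59 therm
Cost = 11.59 × $2.17/therm = $25.14

$25.14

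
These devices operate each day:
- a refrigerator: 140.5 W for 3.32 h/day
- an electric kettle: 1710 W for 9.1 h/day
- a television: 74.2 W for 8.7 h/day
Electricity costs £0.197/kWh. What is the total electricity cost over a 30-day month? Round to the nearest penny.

refrigerator: 140.5 W × 3.32 h × 30 d = 13,994 Wh = 13.99 kWh
electric kettle: 1710 W × 9.1 h × 30 d = 466,830 Wh = 466.8 kWh
television: 74.2 W × 8.7 h × 30 d = 19,366 Wh = 19.37 kWh
Total energy = 13.99 + 466.8 + 19.37 = 500.2 kWh
Cost = 500.2 kWh × £0.197 = £98.54

£98.54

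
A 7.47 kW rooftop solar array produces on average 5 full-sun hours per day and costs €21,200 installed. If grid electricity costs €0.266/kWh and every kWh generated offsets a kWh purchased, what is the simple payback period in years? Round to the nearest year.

Daily generation = 7.47 kW × 5 h = 37.35 kWh
Annual generation = 37.35 × 365 = 13633 kWh
Annual savings = 13633 × €0.266 = €3,626.31
Payback = €21,200 / €3,626.31 = 5.85 years

6 years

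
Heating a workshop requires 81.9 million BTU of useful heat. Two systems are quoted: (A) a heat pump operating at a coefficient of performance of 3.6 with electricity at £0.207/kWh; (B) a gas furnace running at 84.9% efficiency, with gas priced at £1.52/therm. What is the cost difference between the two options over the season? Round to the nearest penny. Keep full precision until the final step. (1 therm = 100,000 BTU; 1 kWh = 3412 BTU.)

Heat load = 81.9 × 10⁶ BTU = 81,900,000 BTU
Gas: input = 81,900,000 / 0.849 = 96,466,431 BTU = 964.7 therm → 964.7 × £1.52 = £1,466.29
Heat pump: 81,900,000 BTU / 3412 = 24,000 kWh heat; / 3.6 = 6,668 kWh in → × £0.207 = £1,380.20
Difference = |£1,466.29 − £1,380.20| = £86.09

£86.09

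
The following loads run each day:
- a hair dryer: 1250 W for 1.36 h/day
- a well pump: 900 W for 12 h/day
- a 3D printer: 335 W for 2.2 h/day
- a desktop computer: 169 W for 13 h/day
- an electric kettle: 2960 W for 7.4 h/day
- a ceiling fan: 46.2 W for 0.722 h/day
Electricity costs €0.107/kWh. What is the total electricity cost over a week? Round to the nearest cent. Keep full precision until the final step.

€27.99

hair dryer: 1250 W × 1.36 h × 7 d = 11,900 Wh = 11.9 kWh
well pump: 900 W × 12 h × 7 d = 75,600 Wh = 75.6 kWh
3D printer: 335 W × 2.2 h × 7 d = 5,159 Wh = 5.159 kWh
desktop computer: 169 W × 13 h × 7 d = 15,379 Wh = 15.38 kWh
electric kettle: 2960 W × 7.4 h × 7 d = 153,328 Wh = 153.3 kWh
ceiling fan: 46.2 W × 0.722 h × 7 d = 233 Wh = 0.2335 kWh
Total energy = 11.9 + 75.6 + 5.159 + 15.38 + 153.3 + 0.2335 = 261.6 kWh
Cost = 261.6 kWh × €0.107 = €27.99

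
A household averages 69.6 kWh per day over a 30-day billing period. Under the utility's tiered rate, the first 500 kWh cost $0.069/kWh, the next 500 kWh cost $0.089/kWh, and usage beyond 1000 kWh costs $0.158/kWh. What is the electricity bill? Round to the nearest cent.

$250.90

Usage = 69.6 kWh/day × 30 days = 2088 kWh
First 500 kWh × $0.069 = $34.50
Next 500 kWh × $0.089 = $44.50
Remaining 1088 kWh × $0.158 = $171.90
Total = $250.90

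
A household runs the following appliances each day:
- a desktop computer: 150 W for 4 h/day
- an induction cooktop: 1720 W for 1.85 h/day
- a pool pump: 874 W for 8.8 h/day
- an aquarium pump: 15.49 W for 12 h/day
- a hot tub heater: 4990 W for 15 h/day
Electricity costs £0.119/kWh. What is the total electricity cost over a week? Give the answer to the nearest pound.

desktop computer: 150 W × 4 h × 7 d = 4,200 Wh = 4.2 kWh
induction cooktop: 1720 W × 1.85 h × 7 d = 22,274 Wh = 22.27 kWh
pool pump: 874 W × 8.8 h × 7 d = 53,838 Wh = 53.84 kWh
aquarium pump: 15.49 W × 12 h × 7 d = 1,301 Wh = 1.301 kWh
hot tub heater: 4990 W × 15 h × 7 d = 523,950 Wh = 524 kWh
Total energy = 4.2 + 22.27 + 53.84 + 1.301 + 524 = 605.6 kWh
Cost = 605.6 kWh × £0.119 = £72.06 ≈ £72

£72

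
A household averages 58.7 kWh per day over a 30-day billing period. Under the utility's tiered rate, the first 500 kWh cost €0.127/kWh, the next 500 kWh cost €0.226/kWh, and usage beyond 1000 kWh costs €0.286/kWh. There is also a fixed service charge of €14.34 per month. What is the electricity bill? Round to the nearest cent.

Usage = 58.7 kWh/day × 30 days = 1761 kWh
First 500 kWh × €0.127 = €63.50
Next 500 kWh × €0.226 = €113.00
Remaining 761 kWh × €0.286 = €217.65
Energy charge = €394.15; + service €14.34 = €408.49

€408.49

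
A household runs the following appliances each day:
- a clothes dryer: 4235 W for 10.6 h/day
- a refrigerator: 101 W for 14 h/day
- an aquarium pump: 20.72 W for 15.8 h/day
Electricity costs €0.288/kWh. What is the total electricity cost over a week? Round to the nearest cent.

€94.01

clothes dryer: 4235 W × 10.6 h × 7 d = 314,237 Wh = 314.2 kWh
refrigerator: 101 W × 14 h × 7 d = 9,898 Wh = 9.898 kWh
aquarium pump: 20.72 W × 15.8 h × 7 d = 2,292 Wh = 2.292 kWh
Total energy = 314.2 + 9.898 + 2.292 = 326.4 kWh
Cost = 326.4 kWh × €0.288 = €94.01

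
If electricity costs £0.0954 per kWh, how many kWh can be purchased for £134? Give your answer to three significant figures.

1400 kWh

£134 / £0.0954 per kWh = 1,405 kWh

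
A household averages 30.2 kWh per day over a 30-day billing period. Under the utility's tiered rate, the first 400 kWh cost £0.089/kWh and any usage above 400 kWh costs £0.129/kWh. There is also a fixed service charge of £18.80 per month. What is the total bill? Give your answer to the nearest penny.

£119.67

Usage = 30.2 kWh/day × 30 days = 906 kWh
First 400 kWh × £0.089 = £35.60
Remaining 506 kWh × £0.129 = £65.27
Energy charge = £100.87; + service £18.80 = £119.67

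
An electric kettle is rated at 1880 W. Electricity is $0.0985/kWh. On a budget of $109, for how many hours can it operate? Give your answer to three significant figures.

589 h

Energy budget = $109 / $0.0985 per kWh = 1,107 kWh = 1,106,599 Wh
Runtime = 1,106,599 Wh / 1880 W = 588.6 h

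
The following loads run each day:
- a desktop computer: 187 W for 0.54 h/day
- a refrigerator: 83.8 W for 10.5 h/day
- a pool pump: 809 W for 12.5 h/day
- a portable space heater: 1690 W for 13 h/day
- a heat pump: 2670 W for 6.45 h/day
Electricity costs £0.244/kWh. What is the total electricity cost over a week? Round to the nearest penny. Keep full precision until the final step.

desktop computer: 187 W × 0.54 h × 7 d = 707 Wh = 0.7069 kWh
refrigerator: 83.8 W × 10.5 h × 7 d = 6,159 Wh = 6.159 kWh
pool pump: 809 W × 12.5 h × 7 d = 70,788 Wh = 70.79 kWh
portable space heater: 1690 W × 13 h × 7 d = 153,790 Wh = 153.8 kWh
heat pump: 2670 W × 6.45 h × 7 d = 120,550 Wh = 120.6 kWh
Total energy = 0.7069 + 6.159 + 70.79 + 153.8 + 120.6 = 352 kWh
Cost = 352 kWh × £0.244 = £85.89

£85.89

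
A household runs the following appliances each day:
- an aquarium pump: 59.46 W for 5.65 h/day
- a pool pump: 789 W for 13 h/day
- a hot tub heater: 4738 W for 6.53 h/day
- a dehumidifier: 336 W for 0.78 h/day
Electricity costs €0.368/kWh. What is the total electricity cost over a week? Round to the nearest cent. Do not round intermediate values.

€107.66

aquarium pump: 59.46 W × 5.65 h × 7 d = 2,352 Wh = 2.352 kWh
pool pump: 789 W × 13 h × 7 d = 71,799 Wh = 71.8 kWh
hot tub heater: 4738 W × 6.53 h × 7 d = 216,574 Wh = 216.6 kWh
dehumidifier: 336 W × 0.78 h × 7 d = 1,835 Wh = 1.835 kWh
Total energy = 2.352 + 71.8 + 216.6 + 1.835 = 292.6 kWh
Cost = 292.6 kWh × €0.368 = €107.66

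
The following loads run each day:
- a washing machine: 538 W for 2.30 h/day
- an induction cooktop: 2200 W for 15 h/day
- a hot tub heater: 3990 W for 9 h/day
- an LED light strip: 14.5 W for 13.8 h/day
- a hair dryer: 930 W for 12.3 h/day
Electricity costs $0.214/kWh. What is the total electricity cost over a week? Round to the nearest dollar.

washing machine: 538 W × 2.30 h × 7 d = 8,662 Wh = 8.662 kWh
induction cooktop: 2200 W × 15 h × 7 d = 231,000 Wh = 231 kWh
hot tub heater: 3990 W × 9 h × 7 d = 251,370 Wh = 251.4 kWh
LED light strip: 14.5 W × 13.8 h × 7 d = 1,401 Wh = 1.401 kWh
hair dryer: 930 W × 12.3 h × 7 d = 80,073 Wh = 80.07 kWh
Total energy = 8.662 + 231 + 251.4 + 1.401 + 80.07 = 572.5 kWh
Cost = 572.5 kWh × $0.214 = $122.52 ≈ $123

$123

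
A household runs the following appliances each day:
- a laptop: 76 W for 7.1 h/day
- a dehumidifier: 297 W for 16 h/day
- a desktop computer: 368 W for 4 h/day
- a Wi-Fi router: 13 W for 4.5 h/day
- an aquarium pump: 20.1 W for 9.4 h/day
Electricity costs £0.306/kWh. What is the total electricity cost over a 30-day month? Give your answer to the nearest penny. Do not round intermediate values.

£64.36

laptop: 76 W × 7.1 h × 30 d = 16,188 Wh = 16.19 kWh
dehumidifier: 297 W × 16 h × 30 d = 142,560 Wh = 142.6 kWh
desktop computer: 368 W × 4 h × 30 d = 44,160 Wh = 44.16 kWh
Wi-Fi router: 13 W × 4.5 h × 30 d = 1,755 Wh = 1.755 kWh
aquarium pump: 20.1 W × 9.4 h × 30 d = 5,668 Wh = 5.668 kWh
Total energy = 16.19 + 142.6 + 44.16 + 1.755 + 5.668 = 210.3 kWh
Cost = 210.3 kWh × £0.306 = £64.36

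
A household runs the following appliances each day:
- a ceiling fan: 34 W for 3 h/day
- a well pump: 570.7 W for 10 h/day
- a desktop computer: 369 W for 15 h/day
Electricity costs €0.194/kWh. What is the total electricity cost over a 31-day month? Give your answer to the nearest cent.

ceiling fan: 34 W × 3 h × 31 d = 3,162 Wh = 3.162 kWh
well pump: 570.7 W × 10 h × 31 d = 176,917 Wh = 176.9 kWh
desktop computer: 369 W × 15 h × 31 d = 171,585 Wh = 171.6 kWh
Total energy = 3.162 + 176.9 + 171.6 = 351.7 kWh
Cost = 351.7 kWh × €0.194 = €68.22

€68.22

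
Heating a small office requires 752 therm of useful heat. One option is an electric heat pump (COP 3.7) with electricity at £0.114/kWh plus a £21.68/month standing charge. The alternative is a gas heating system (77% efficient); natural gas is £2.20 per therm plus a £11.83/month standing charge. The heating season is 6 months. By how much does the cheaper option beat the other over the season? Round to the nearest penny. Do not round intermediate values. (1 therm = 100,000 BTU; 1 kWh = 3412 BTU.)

£1410.41

Heat load = 752 therm × 100,000 = 75,200,000 BTU
Gas: input = 75,200,000 / 0.77 = 97,662,338 BTU = 976.6 therm → 976.6 × £2.20 = £2,148.57; + 6 × £11.83 standing = £2,219.55
Heat pump: 75,200,000 BTU / 3412 = 22,040 kWh heat; / 3.7 = 5,957 kWh in → × £0.114 = £679.07; + 6 × £21.68 standing = £809.15
Difference = |£2,219.55 − £809.15| = £1,410.41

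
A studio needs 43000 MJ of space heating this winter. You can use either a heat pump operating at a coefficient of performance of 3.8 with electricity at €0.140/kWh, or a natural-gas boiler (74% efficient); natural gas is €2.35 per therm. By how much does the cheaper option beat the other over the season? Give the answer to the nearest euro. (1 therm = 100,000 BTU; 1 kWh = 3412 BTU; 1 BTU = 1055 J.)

Heat load = 43000 MJ = 43,000,000,000 J / 1055 = 40,758,294 BTU
Gas: input = 40,758,294 / 0.74 = 55,078,775 BTU = 550.8 therm → 550.8 × €2.35 = €1,294.35
Heat pump: 40,758,294 BTU / 3412 = 11,950 kWh heat; / 3.8 = 3,144 kWh in → × €0.140 = €440.10
Difference = |€1,294.35 − €440.10| = €854.25 ≈ €854

€854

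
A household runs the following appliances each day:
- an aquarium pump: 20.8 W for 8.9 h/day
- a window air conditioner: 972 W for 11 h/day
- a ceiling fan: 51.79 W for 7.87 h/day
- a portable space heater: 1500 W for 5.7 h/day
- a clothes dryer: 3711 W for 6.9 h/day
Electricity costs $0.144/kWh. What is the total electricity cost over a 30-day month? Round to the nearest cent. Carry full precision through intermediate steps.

aquarium pump: 20.8 W × 8.9 h × 30 d = 5,554 Wh = 5.554 kWh
window air conditioner: 972 W × 11 h × 30 d = 320,760 Wh = 320.8 kWh
ceiling fan: 51.79 W × 7.87 h × 30 d = 12,228 Wh = 12.23 kWh
portable space heater: 1500 W × 5.7 h × 30 d = 256,500 Wh = 256.5 kWh
clothes dryer: 3711 W × 6.9 h × 30 d = 768,177 Wh = 768.2 kWh
Total energy = 5.554 + 320.8 + 12.23 + 256.5 + 768.2 = 1,363 kWh
Cost = 1,363 kWh × $0.144 = $196.30

$196.30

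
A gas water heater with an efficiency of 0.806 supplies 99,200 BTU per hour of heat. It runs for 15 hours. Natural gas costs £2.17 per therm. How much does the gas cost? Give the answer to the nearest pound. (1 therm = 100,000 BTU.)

Heat delivered = 99,200 BTU/h × 15 h = 1,488,000 BTU
Gas input = 1,488,000 / 0.806 = 1,846,154 BTU
= 1,846,154 / 100,000 = 18.46 therm
Cost = 18.46 × £2.17/therm = £40.06 ≈ £40

£40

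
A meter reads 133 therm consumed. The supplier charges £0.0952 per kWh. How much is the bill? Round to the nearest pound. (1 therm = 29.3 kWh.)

£371

133 therm × (29.3 kWh/therm) = 3,897 kWh
Cost = 3,897 kWh × £0.0952/kWh = £370.98 ≈ £371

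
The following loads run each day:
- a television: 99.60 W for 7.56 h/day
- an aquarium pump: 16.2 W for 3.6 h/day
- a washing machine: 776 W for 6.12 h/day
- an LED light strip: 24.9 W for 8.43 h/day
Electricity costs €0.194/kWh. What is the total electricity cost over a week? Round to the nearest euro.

television: 99.60 W × 7.56 h × 7 d = 5,271 Wh = 5.271 kWh
aquarium pump: 16.2 W × 3.6 h × 7 d = 408 Wh = 0.4082 kWh
washing machine: 776 W × 6.12 h × 7 d = 33,244 Wh = 33.24 kWh
LED light strip: 24.9 W × 8.43 h × 7 d = 1,469 Wh = 1.469 kWh
Total energy = 5.271 + 0.4082 + 33.24 + 1.469 = 40.39 kWh
Cost = 40.39 kWh × €0.194 = €7.84 ≈ €8

€8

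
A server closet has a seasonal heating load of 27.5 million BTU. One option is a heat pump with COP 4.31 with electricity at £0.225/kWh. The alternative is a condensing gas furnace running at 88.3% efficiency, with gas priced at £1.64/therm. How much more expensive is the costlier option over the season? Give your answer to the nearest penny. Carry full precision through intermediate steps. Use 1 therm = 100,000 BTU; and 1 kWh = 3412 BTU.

£90.00

Heat load = 27.5 × 10⁶ BTU = 27,500,000 BTU
Gas: input = 27,500,000 / 0.883 = 31,143,828 BTU = 311.4 therm → 311.4 × £1.64 = £510.76
Heat pump: 27,500,000 BTU / 3412 = 8,060 kWh heat; / 4.31 = 1,870 kWh in → × £0.225 = £420.75
Difference = |£510.76 − £420.75| = £90.00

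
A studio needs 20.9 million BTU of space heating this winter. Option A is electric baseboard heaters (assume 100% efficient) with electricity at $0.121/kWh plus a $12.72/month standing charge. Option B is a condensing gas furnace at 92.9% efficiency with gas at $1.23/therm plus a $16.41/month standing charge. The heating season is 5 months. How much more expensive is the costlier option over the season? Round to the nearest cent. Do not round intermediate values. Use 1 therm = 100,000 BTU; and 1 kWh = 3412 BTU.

Heat load = 20.9 × 10⁶ BTU = 20,900,000 BTU
Gas: input = 20,900,000 / 0.929 = 22,497,309 BTU = 225 therm → 225 × $1.23 = $276.72; + 5 × $16.41 standing = $358.77
Electric: 20,900,000 BTU / 3412 = 6,125 kWh → × $0.121 = $741.18; + 5 × $12.72 standing = $804.78
Difference = |$358.77 − $804.78| = $446.01

$446.01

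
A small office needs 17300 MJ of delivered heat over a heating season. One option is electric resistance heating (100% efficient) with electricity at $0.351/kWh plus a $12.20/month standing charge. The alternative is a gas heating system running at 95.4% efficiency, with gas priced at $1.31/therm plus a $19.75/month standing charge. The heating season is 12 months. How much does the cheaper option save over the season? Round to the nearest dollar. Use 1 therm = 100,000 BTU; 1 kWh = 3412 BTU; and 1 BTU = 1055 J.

$1371

Heat load = 17300 MJ = 17,300,000,000 J / 1055 = 16,398,104 BTU
Gas: input = 16,398,104 / 0.954 = 17,188,789 BTU = 171.9 therm → 171.9 × $1.31 = $225.17; + 12 × $19.75 standing = $462.17
Electric: 16,398,104 BTU / 3412 = 4,806 kWh → × $0.351 = $1,686.91; + 12 × $12.20 standing = $1,833.31
Difference = |$462.17 − $1,833.31| = $1,371.14 ≈ $1371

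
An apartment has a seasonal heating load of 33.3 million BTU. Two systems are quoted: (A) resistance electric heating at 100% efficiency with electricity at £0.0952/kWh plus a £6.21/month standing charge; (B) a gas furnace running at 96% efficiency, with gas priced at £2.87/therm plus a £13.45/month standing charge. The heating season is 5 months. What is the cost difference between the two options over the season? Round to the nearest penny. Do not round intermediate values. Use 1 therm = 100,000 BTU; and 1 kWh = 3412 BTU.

Heat load = 33.3 × 10⁶ BTU = 33,300,000 BTU
Gas: input = 33,300,000 / 0.96 = 34,687,500 BTU = 346.9 therm → 346.9 × £2.87 = £995.53; + 5 × £13.45 standing = £1,062.78
Electric: 33,300,000 BTU / 3412 = 9,760 kWh → × £0.0952 = £929.12; + 5 × £6.21 standing = £960.17
Difference = |£1,062.78 − £960.17| = £102.61

£102.61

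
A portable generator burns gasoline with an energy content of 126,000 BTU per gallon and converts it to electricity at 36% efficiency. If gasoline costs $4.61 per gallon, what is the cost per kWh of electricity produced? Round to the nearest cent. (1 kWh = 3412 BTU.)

Electrical output per gallon = 126,000 BTU × 0.36 / 3412 BTU/kWh = 13.29 kWh
Cost per kWh = $4.61 / 13.29 kWh = $0.347

$0.35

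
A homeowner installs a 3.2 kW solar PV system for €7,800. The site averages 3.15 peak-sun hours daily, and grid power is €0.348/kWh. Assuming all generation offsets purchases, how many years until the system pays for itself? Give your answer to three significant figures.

6.09 years

Daily generation = 3.2 kW × 3.15 h = 10.08 kWh
Annual generation = 10.08 × 365 = 3679.2 kWh
Annual savings = 3679.2 × €0.348 = €1,280.36
Payback = €7,800 / €1,280.36 = 6.09 years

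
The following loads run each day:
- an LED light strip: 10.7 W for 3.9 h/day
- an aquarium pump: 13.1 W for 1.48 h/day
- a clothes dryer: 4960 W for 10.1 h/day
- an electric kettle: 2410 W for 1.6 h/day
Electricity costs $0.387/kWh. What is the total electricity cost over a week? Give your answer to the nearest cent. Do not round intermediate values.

LED light strip: 10.7 W × 3.9 h × 7 d = 292 Wh = 0.2921 kWh
aquarium pump: 13.1 W × 1.48 h × 7 d = 136 Wh = 0.1357 kWh
clothes dryer: 4960 W × 10.1 h × 7 d = 350,672 Wh = 350.7 kWh
electric kettle: 2410 W × 1.6 h × 7 d = 26,992 Wh = 26.99 kWh
Total energy = 0.2921 + 0.1357 + 350.7 + 26.99 = 378.1 kWh
Cost = 378.1 kWh × $0.387 = $146.32

$146.32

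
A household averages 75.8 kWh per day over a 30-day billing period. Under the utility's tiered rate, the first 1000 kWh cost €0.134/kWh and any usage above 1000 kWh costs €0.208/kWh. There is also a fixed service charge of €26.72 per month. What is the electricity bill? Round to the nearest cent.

Usage = 75.8 kWh/day × 30 days = 2274 kWh
First 1000 kWh × €0.134 = €134.00
Remaining 1274 kWh × €0.208 = €264.99
Energy charge = €398.99; + service €26.72 = €425.71

€425.71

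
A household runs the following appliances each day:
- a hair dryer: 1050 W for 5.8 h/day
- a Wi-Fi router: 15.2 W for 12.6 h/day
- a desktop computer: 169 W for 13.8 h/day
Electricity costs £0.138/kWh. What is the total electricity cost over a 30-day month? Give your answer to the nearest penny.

£35.66

hair dryer: 1050 W × 5.8 h × 30 d = 182,700 Wh = 182.7 kWh
Wi-Fi router: 15.2 W × 12.6 h × 30 d = 5,746 Wh = 5.746 kWh
desktop computer: 169 W × 13.8 h × 30 d = 69,966 Wh = 69.97 kWh
Total energy = 182.7 + 5.746 + 69.97 = 258.4 kWh
Cost = 258.4 kWh × £0.138 = £35.66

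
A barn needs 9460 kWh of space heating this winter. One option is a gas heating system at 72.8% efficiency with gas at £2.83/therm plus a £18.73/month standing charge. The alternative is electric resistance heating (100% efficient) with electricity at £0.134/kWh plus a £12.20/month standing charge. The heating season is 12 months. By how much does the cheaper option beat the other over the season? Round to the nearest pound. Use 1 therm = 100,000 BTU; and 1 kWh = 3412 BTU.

£65

Heat load = 9460 kWh × 3412 = 32,277,520 BTU
Gas: input = 32,277,520 / 0.728 = 44,337,253 BTU = 443.4 therm → 443.4 × £2.83 = £1,254.74; + 12 × £18.73 standing = £1,479.50
Electric: 32,277,520 BTU / 3412 = 9,460 kWh → × £0.134 = £1,267.64; + 12 × £12.20 standing = £1,414.04
Difference = |£1,479.50 − £1,414.04| = £65.46 ≈ £65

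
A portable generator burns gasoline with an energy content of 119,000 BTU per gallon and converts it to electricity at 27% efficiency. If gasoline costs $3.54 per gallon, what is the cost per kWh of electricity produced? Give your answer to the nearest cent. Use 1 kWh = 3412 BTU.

$0.38

Electrical output per gallon = 119,000 BTU × 0.27 / 3412 BTU/kWh = 9.417 kWh
Cost per kWh = $3.54 / 9.417 kWh = $0.376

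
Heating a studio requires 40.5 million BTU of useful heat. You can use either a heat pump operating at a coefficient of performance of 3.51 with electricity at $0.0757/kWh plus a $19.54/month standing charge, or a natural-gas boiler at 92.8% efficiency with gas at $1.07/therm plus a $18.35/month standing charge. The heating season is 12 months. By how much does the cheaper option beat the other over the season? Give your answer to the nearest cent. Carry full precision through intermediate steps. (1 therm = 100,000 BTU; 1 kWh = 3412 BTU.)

$196.70

Heat load = 40.5 × 10⁶ BTU = 40,500,000 BTU
Gas: input = 40,500,000 / 0.928 = 43,642,241 BTU = 436.4 therm → 436.4 × $1.07 = $466.97; + 12 × $18.35 standing = $687.17
Heat pump: 40,500,000 BTU / 3412 = 11,870 kWh heat; / 3.51 = 3,382 kWh in → × $0.0757 = $256.00; + 12 × $19.54 standing = $490.48
Difference = |$687.17 − $490.48| = $196.70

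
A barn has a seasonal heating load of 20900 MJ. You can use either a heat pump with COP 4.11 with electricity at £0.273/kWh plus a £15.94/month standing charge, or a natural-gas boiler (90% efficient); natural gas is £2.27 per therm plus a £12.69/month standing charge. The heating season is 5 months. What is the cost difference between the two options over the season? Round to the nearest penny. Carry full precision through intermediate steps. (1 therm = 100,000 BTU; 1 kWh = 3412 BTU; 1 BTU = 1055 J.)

Heat load = 20900 MJ = 20,900,000,000 J / 1055 = 19,810,427 BTU
Gas: input = 19,810,427 / 0.90 = 22,011,585 BTU = 220.1 therm → 220.1 × £2.27 = £499.66; + 5 × £12.69 standing = £563.11
Heat pump: 19,810,427 BTU / 3412 = 5,806 kWh heat; / 4.11 = 1,413 kWh in → × £0.273 = £385.66; + 5 × £15.94 standing = £465.36
Difference = |£563.11 − £465.36| = £97.75

£97.75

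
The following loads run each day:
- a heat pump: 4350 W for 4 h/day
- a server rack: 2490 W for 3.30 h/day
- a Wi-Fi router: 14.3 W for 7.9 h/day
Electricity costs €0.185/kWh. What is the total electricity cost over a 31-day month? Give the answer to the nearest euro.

heat pump: 4350 W × 4 h × 31 d = 539,400 Wh = 539.4 kWh
server rack: 2490 W × 3.30 h × 31 d = 254,727 Wh = 254.7 kWh
Wi-Fi router: 14.3 W × 7.9 h × 31 d = 3,502 Wh = 3.502 kWh
Total energy = 539.4 + 254.7 + 3.502 = 797.6 kWh
Cost = 797.6 kWh × €0.185 = €147.56 ≈ €148

€148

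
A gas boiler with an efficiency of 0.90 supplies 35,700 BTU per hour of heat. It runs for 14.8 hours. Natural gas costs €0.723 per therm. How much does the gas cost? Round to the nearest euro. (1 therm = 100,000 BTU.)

Heat delivered = 35,700 BTU/h × 14.8 h = 528,360 BTU
Gas input = 528,360 / 0.90 = 587,067 BTU
= 587,067 / 100,000 = 5.871 therm
Cost = 5.871 × €0.723/therm = €4.24 ≈ €4

€4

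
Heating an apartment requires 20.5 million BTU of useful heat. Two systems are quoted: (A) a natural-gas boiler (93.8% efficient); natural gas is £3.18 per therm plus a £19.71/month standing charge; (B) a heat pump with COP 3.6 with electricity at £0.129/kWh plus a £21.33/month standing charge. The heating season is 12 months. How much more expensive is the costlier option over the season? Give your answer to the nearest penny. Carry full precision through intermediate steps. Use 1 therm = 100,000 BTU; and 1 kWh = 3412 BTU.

Heat load = 20.5 × 10⁶ BTU = 20,500,000 BTU
Gas: input = 20,500,000 / 0.938 = 21,855,011 BTU = 218.6 therm → 218.6 × £3.18 = £694.99; + 12 × £19.71 standing = £931.51
Heat pump: 20,500,000 BTU / 3412 = 6,008 kWh heat; / 3.6 = 1,669 kWh in → × £0.129 = £215.29; + 12 × £21.33 standing = £471.25
Difference = |£931.51 − £471.25| = £460.26

£460.26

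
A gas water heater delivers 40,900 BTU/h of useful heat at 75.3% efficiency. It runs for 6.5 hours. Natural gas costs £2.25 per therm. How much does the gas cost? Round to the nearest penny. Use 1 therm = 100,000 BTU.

Heat delivered = 40,900 BTU/h × 6.5 h = 265,850 BTU
Gas input = 265,850 / 0.753 = 353,054 BTU
= 353,054 / 100,000 = 3.531 therm
Cost = 3.531 × £2.25/therm = £7.94

£7.94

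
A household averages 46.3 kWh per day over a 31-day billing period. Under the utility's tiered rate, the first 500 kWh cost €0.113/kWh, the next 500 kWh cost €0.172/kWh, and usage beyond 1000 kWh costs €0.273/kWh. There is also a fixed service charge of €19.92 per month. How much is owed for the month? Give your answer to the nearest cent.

Usage = 46.3 kWh/day × 31 days = 1435.3 kWh
First 500 kWh × €0.113 = €56.50
Next 500 kWh × €0.172 = €86.00
Remaining 435.3 kWh × €0.273 = €118.84
Energy charge = €261.34; + service €19.92 = €281.26

€281.26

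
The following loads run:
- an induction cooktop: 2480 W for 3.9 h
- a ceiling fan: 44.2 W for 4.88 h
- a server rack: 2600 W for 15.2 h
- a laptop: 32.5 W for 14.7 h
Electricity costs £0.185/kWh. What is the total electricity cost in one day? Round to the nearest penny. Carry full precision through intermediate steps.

£9.23

induction cooktop: 2480 W × 3.9 h = 9,672 Wh = 9.672 kWh
ceiling fan: 44.2 W × 4.88 h = 216 Wh = 0.2157 kWh
server rack: 2600 W × 15.2 h = 39,520 Wh = 39.52 kWh
laptop: 32.5 W × 14.7 h = 478 Wh = 0.4778 kWh
Total energy = 9.672 + 0.2157 + 39.52 + 0.4778 = 49.89 kWh
Cost = 49.89 kWh × £0.185 = £9.23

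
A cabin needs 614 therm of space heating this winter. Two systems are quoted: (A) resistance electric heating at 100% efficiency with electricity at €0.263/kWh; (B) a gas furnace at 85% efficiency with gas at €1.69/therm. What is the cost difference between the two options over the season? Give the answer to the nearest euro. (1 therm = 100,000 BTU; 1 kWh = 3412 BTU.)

€3512

Heat load = 614 therm × 100,000 = 61,400,000 BTU
Gas: input = 61,400,000 / 0.85 = 72,235,294 BTU = 722.4 therm → 722.4 × €1.69 = €1,220.78
Electric: 61,400,000 BTU / 3412 = 18,000 kWh → × €0.263 = €4,732.77
Difference = |€1,220.78 − €4,732.77| = €3,511.99 ≈ €3512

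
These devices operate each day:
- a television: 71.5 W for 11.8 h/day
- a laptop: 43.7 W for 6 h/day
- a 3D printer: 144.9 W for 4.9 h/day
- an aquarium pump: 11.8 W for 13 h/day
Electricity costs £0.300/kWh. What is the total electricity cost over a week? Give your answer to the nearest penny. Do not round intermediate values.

television: 71.5 W × 11.8 h × 7 d = 5,906 Wh = 5.906 kWh
laptop: 43.7 W × 6 h × 7 d = 1,835 Wh = 1.835 kWh
3D printer: 144.9 W × 4.9 h × 7 d = 4,970 Wh = 4.97 kWh
aquarium pump: 11.8 W × 13 h × 7 d = 1,074 Wh = 1.074 kWh
Total energy = 5.906 + 1.835 + 4.97 + 1.074 = 13.79 kWh
Cost = 13.79 kWh × £0.300 = £4.14

£4.14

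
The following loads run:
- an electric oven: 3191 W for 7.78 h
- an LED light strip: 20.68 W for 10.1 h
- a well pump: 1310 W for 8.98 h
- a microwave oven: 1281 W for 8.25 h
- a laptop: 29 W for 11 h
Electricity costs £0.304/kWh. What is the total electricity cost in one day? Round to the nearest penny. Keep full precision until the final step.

electric oven: 3191 W × 7.78 h = 24,826 Wh = 24.83 kWh
LED light strip: 20.68 W × 10.1 h = 209 Wh = 0.2089 kWh
well pump: 1310 W × 8.98 h = 11,764 Wh = 11.76 kWh
microwave oven: 1281 W × 8.25 h = 10,568 Wh = 10.57 kWh
laptop: 29 W × 11 h = 319 Wh = 0.319 kWh
Total energy = 24.83 + 0.2089 + 11.76 + 10.57 + 0.319 = 47.69 kWh
Cost = 47.69 kWh × £0.304 = £14.50

£14.50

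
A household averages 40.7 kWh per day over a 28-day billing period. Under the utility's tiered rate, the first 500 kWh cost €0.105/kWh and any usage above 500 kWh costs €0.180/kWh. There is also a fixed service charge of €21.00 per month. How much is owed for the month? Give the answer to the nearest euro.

Usage = 40.7 kWh/day × 28 days = 1139.6 kWh
First 500 kWh × €0.105 = €52.50
Remaining 639.6 kWh × €0.180 = €115.13
Energy charge = €167.63; + service €21.00 = €188.63 ≈ €189

€189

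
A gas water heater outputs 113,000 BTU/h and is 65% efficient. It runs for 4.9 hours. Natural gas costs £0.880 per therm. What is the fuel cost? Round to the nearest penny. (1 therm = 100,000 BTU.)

£7.50

Heat delivered = 113,000 BTU/h × 4.9 h = 553,700 BTU
Gas input = 553,700 / 0.65 = 851,846 BTU
= 851,846 / 100,000 = 8.518 therm
Cost = 8.518 × £0.880/therm = £7.50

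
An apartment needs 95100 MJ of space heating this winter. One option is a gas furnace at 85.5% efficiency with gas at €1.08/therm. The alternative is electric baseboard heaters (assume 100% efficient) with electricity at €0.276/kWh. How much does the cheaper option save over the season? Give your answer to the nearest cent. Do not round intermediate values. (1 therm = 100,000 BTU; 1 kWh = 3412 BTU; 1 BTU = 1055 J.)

Heat load = 95100 MJ = 95,100,000,000 J / 1055 = 90,142,180 BTU
Gas: input = 90,142,180 / 0.855 = 105,429,450 BTU = 1,054 therm → 1,054 × €1.08 = €1,138.64
Electric: 90,142,180 BTU / 3412 = 26,420 kWh → × €0.276 = €7,291.69
Difference = |€1,138.64 − €7,291.69| = €6,153.05

€6153.05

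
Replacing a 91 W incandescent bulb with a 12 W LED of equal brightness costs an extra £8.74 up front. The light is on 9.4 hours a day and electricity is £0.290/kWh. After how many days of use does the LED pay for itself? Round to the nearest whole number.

41 days

Power saved = 91 − 12 = 79 W
Daily energy saved = 79 W × 9.4 h = 742.6 Wh = 0.7426 kWh
Daily savings = 0.7426 × £0.290 = £0.2154
Payback = £8.74 / £0.2154 per day = 40.58 days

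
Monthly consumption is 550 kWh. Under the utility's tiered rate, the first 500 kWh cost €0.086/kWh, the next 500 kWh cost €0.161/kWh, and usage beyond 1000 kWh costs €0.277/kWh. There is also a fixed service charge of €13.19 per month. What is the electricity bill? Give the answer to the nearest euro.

€64

First 500 kWh × €0.086 = €43.00
Next 50 kWh × €0.161 = €8.05
Remaining tier: 0 kWh (not reached)
Energy charge = €51.05; + service €13.19 = €64.24 ≈ €64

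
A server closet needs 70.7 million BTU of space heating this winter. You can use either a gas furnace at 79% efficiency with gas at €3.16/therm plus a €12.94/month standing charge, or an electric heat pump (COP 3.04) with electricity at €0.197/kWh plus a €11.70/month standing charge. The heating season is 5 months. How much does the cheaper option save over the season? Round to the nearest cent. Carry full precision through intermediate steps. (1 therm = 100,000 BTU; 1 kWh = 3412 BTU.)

Heat load = 70.7 × 10⁶ BTU = 70,700,000 BTU
Gas: input = 70,700,000 / 0.79 = 89,493,671 BTU = 894.9 therm → 894.9 × €3.16 = €2,828.00; + 5 × €12.94 standing = €2,892.70
Heat pump: 70,700,000 BTU / 3412 = 20,720 kWh heat; / 3.04 = 6,816 kWh in → × €0.197 = €1,342.77; + 5 × €11.70 standing = €1,401.27
Difference = |€2,892.70 − €1,401.27| = €1,491.43

€1491.43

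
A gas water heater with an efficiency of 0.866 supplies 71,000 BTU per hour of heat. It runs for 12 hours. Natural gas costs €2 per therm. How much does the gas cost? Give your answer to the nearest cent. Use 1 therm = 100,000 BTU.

Heat delivered = 71,000 BTU/h × 12 h = 852,000 BTU
Gas input = 852,000 / 0.866 = 983,834 BTU
= 983,834 / 100,000 = 9.838 therm
Cost = 9.838 × €2/therm = €19.68

€19.68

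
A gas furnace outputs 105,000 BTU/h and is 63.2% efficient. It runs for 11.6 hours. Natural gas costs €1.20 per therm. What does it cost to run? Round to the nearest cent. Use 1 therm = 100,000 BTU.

€23.13

Heat delivered = 105,000 BTU/h × 11.6 h = 1,218,000 BTU
Gas input = 1,218,000 / 0.632 = 1,927,215 BTU
= 1,927,215 / 100,000 = 19.27 therm
Cost = 19.27 × €1.20/therm = €23.13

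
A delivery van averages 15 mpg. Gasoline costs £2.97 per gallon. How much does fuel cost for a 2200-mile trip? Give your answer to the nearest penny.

£435.60

Fuel = 2200 mi / 15 mpg = 146.7 gal
Cost = 146.7 gal × £2.97/gal = £435.60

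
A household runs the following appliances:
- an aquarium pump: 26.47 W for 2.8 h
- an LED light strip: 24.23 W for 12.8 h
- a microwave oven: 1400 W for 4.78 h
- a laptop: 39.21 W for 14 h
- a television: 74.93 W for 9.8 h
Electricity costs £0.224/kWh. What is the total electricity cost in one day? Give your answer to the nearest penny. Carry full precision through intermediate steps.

aquarium pump: 26.47 W × 2.8 h = 74 Wh = 0.07412 kWh
LED light strip: 24.23 W × 12.8 h = 310 Wh = 0.3101 kWh
microwave oven: 1400 W × 4.78 h = 6,692 Wh = 6.692 kWh
laptop: 39.21 W × 14 h = 549 Wh = 0.5489 kWh
television: 74.93 W × 9.8 h = 734 Wh = 0.7343 kWh
Total energy = 0.07412 + 0.3101 + 6.692 + 0.5489 + 0.7343 = 8.36 kWh
Cost = 8.36 kWh × £0.224 = £1.87

£1.87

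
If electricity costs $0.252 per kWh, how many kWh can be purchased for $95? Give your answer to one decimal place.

$95 / $0.252 per kWh = 377 kWh

377.0 kWh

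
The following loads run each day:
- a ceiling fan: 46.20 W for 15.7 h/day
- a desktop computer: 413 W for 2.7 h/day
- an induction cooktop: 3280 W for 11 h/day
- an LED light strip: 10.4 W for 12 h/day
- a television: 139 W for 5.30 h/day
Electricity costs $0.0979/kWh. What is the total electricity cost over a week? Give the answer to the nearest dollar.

ceiling fan: 46.20 W × 15.7 h × 7 d = 5,077 Wh = 5.077 kWh
desktop computer: 413 W × 2.7 h × 7 d = 7,806 Wh = 7.806 kWh
induction cooktop: 3280 W × 11 h × 7 d = 252,560 Wh = 252.6 kWh
LED light strip: 10.4 W × 12 h × 7 d = 874 Wh = 0.8736 kWh
television: 139 W × 5.30 h × 7 d = 5,157 Wh = 5.157 kWh
Total energy = 5.077 + 7.806 + 252.6 + 0.8736 + 5.157 = 271.5 kWh
Cost = 271.5 kWh × $0.0979 = $26.58 ≈ $27

$27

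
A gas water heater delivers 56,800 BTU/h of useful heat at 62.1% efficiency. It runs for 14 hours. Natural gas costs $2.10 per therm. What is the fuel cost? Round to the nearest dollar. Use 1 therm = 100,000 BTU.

$27

Heat delivered = 56,800 BTU/h × 14 h = 795,200 BTU
Gas input = 795,200 / 0.621 = 1,280,515 BTU
= 1,280,515 / 100,000 = 12.81 therm
Cost = 12.81 × $2.10/therm = $26.89 ≈ $27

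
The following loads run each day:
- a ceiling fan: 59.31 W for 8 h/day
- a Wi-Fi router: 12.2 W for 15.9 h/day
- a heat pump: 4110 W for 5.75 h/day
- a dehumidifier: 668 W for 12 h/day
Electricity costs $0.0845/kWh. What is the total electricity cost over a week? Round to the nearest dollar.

$19

ceiling fan: 59.31 W × 8 h × 7 d = 3,321 Wh = 3.321 kWh
Wi-Fi router: 12.2 W × 15.9 h × 7 d = 1,358 Wh = 1.358 kWh
heat pump: 4110 W × 5.75 h × 7 d = 165,428 Wh = 165.4 kWh
dehumidifier: 668 W × 12 h × 7 d = 56,112 Wh = 56.11 kWh
Total energy = 3.321 + 1.358 + 165.4 + 56.11 = 226.2 kWh
Cost = 226.2 kWh × $0.0845 = $19.12 ≈ $19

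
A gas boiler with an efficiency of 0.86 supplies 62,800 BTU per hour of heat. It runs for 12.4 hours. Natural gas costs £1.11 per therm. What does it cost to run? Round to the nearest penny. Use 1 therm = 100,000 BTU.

£10.05

Heat delivered = 62,800 BTU/h × 12.4 h = 778,720 BTU
Gas input = 778,720 / 0.86 = 905,488 BTU
= 905,488 / 100,000 = 9.055 therm
Cost = 9.055 × £1.11/therm = £10.05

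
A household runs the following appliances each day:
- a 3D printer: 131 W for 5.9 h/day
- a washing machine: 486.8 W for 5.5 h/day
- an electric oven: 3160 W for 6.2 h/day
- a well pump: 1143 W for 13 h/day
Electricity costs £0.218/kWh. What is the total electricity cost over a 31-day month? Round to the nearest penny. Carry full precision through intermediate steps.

3D printer: 131 W × 5.9 h × 31 d = 23,960 Wh = 23.96 kWh
washing machine: 486.8 W × 5.5 h × 31 d = 82,999 Wh = 83 kWh
electric oven: 3160 W × 6.2 h × 31 d = 607,352 Wh = 607.4 kWh
well pump: 1143 W × 13 h × 31 d = 460,629 Wh = 460.6 kWh
Total energy = 23.96 + 83 + 607.4 + 460.6 = 1,175 kWh
Cost = 1,175 kWh × £0.218 = £256.14

£256.14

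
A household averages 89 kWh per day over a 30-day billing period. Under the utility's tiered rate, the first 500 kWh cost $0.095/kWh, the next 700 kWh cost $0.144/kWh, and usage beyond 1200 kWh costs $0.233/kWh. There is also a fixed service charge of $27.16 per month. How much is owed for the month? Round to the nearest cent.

$517.97

Usage = 89 kWh/day × 30 days = 2670 kWh
First 500 kWh × $0.095 = $47.50
Next 700 kWh × $0.144 = $100.80
Remaining 1470 kWh × $0.233 = $342.51
Energy charge = $490.81; + service $27.16 = $517.97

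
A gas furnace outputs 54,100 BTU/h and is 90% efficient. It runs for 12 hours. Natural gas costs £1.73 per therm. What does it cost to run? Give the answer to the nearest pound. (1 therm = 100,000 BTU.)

Heat delivered = 54,100 BTU/h × 12 h = 649,200 BTU
Gas input = 649,200 / 0.90 = 721,333 BTU
= 721,333 / 100,000 = 7.213 therm
Cost = 7.213 × £1.73/therm = £12.48 ≈ £12

£12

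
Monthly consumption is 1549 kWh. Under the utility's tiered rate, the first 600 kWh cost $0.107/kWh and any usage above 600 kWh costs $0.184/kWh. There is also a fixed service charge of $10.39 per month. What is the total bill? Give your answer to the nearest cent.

First 600 kWh × $0.107 = $64.20
Remaining 949 kWh × $0.184 = $174.62
Energy charge = $238.82; + service $10.39 = $249.21

$249.21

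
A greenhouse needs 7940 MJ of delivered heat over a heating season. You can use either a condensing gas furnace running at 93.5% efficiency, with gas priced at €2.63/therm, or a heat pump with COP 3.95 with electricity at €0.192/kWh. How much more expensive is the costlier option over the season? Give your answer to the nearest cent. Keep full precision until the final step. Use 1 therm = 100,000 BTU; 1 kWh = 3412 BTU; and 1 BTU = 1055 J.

€104.48

Heat load = 7940 MJ = 7,940,000,000 J / 1055 = 7,526,066 BTU
Gas: input = 7,526,066 / 0.935 = 8,049,269 BTU = 80.49 therm → 80.49 × €2.63 = €211.70
Heat pump: 7,526,066 BTU / 3412 = 2,206 kWh heat; / 3.95 = 558.4 kWh in → × €0.192 = €107.22
Difference = |€211.70 − €107.22| = €104.48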